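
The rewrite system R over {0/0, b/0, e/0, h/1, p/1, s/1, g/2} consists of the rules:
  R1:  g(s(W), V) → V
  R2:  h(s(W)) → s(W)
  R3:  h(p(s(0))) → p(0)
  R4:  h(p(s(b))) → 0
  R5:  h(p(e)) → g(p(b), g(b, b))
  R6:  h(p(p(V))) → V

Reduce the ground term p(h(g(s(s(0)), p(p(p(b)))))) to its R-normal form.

1. p(h(g(s(s(0)), p(p(p(b))))))  →  p(h(p(p(p(b)))))   [R1 at 1.1]
2. p(h(p(p(p(b)))))  →  p(p(b))   [R6 at 1]

p(p(b))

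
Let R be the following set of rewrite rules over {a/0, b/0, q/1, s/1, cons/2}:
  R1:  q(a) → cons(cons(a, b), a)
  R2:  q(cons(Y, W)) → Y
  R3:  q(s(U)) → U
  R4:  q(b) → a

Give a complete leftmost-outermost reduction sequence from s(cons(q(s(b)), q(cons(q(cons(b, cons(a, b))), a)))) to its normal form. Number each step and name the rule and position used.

1. s(cons(q(s(b)), q(cons(q(cons(b, cons(a, b))), a))))  →  s(cons(b, q(cons(q(cons(b, cons(a, b))), a))))   [R3 at 1.1]
2. s(cons(b, q(cons(q(cons(b, cons(a, b))), a))))  →  s(cons(b, q(cons(b, cons(a, b)))))   [R2 at 1.2]
3. s(cons(b, q(cons(b, cons(a, b)))))  →  s(cons(b, b))   [R2 at 1.2]

s(cons(b, b))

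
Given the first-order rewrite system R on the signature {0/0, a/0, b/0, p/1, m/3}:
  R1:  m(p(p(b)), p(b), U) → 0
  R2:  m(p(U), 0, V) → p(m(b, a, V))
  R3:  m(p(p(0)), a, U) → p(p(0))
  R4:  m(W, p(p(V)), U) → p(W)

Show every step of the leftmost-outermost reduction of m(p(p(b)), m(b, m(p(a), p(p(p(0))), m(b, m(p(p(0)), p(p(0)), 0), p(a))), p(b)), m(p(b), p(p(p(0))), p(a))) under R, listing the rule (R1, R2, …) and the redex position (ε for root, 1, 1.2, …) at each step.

1. m(p(p(b)), m(b, m(p(a), p(p(p(0))), m(b, m(p(p(0)), p(p(0)), 0), p(a))), p(b)), m(p(b), p(p(p(0))), p(a)))  →  m(p(p(b)), m(b, p(p(a)), p(b)), m(p(b), p(p(p(0))), p(a)))   [R4 at 2.2]
2. m(p(p(b)), m(b, p(p(a)), p(b)), m(p(b), p(p(p(0))), p(a)))  →  m(p(p(b)), p(b), m(p(b), p(p(p(0))), p(a)))   [R4 at 2]
3. m(p(p(b)), p(b), m(p(b), p(p(p(0))), p(a)))  →  0   [R1 at ε]

0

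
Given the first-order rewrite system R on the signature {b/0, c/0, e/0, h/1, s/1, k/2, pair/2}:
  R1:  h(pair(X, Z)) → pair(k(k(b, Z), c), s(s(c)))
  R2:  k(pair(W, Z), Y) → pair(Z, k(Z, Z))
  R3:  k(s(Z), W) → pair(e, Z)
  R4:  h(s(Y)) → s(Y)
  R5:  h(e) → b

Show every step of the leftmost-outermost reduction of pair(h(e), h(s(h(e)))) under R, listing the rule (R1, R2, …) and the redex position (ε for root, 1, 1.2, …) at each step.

1. pair(h(e), h(s(h(e))))  →  pair(b, h(s(h(e))))   [R5 at 1]
2. pair(b, h(s(h(e))))  →  pair(b, s(h(e)))   [R4 at 2]
3. pair(b, s(h(e)))  →  pair(b, s(b))   [R5 at 2.1]

pair(b, s(b))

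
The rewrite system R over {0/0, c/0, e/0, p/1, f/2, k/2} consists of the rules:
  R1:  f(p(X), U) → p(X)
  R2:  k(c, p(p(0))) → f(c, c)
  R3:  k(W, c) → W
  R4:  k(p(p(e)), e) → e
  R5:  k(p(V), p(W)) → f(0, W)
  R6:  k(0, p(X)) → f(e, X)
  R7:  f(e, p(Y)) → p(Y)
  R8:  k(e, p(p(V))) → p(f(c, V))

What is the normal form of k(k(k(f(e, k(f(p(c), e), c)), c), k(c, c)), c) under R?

1. k(k(k(f(e, k(f(p(c), e), c)), c), k(c, c)), c)  →  k(k(f(e, k(f(p(c), e), c)), c), k(c, c))   [R3 at ε]
2. k(k(f(e, k(f(p(c), e), c)), c), k(c, c))  →  k(f(e, k(f(p(c), e), c)), k(c, c))   [R3 at 1]
3. k(f(e, k(f(p(c), e), c)), k(c, c))  →  k(f(e, f(p(c), e)), k(c, c))   [R3 at 1.2]
4. k(f(e, f(p(c), e)), k(c, c))  →  k(f(e, p(c)), k(c, c))   [R1 at 1.2]
5. k(f(e, p(c)), k(c, c))  →  k(p(c), k(c, c))   [R7 at 1]
6. k(p(c), k(c, c))  →  k(p(c), c)   [R3 at 2]
7. k(p(c), c)  →  p(c)   [R3 at ε]

p(c)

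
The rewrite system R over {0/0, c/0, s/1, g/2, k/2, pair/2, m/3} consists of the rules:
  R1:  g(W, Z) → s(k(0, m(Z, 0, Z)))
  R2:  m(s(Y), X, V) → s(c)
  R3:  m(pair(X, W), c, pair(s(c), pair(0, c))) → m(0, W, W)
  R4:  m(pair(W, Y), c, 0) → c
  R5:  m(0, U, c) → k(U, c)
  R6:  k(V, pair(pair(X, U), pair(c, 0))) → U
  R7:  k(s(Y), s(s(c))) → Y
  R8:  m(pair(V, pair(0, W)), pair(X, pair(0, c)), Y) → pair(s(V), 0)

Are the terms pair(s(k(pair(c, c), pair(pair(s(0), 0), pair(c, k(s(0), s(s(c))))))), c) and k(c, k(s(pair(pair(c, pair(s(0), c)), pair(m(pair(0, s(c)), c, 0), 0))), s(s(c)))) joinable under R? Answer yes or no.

yes — NF(t₁) = pair(s(0), c), NF(t₂) = pair(s(0), c)

Reduce t₁ = pair(s(k(pair(c, c), pair(pair(s(0), 0), pair(c, k(s(0), s(s(c))))))), c):
1. pair(s(k(pair(c, c), pair(pair(s(0), 0), pair(c, k(s(0), s(s(c))))))), c)  →  pair(s(k(pair(c, c), pair(pair(s(0), 0), pair(c, 0)))), c)   [R7 at 1.1.2.2.2]
2. pair(s(k(pair(c, c), pair(pair(s(0), 0), pair(c, 0)))), c)  →  pair(s(0), c)   [R6 at 1.1]

Reduce t₂ = k(c, k(s(pair(pair(c, pair(s(0), c)), pair(m(pair(0, s(c)), c, 0), 0))), s(s(c)))):
1. k(c, k(s(pair(pair(c, pair(s(0), c)), pair(m(pair(0, s(c)), c, 0), 0))), s(s(c))))  →  k(c, pair(pair(c, pair(s(0), c)), pair(m(pair(0, s(c)), c, 0), 0)))   [R7 at 2]
2. k(c, pair(pair(c, pair(s(0), c)), pair(m(pair(0, s(c)), c, 0), 0)))  →  k(c, pair(pair(c, pair(s(0), c)), pair(c, 0)))   [R4 at 2.2.1]
3. k(c, pair(pair(c, pair(s(0), c)), pair(c, 0)))  →  pair(s(0), c)   [R6 at ε]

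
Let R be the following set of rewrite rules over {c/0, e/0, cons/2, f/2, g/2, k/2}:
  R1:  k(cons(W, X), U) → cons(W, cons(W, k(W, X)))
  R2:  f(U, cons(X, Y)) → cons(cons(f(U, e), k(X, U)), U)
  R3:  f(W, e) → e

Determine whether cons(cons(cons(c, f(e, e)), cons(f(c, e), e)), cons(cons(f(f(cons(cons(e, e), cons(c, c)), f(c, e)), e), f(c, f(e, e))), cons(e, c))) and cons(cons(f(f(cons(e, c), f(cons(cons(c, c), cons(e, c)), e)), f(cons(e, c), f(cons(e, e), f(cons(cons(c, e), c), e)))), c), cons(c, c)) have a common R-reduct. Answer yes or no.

no — NF(t₁) = cons(cons(cons(c, e), cons(e, e)), cons(cons(e, e), cons(e, c))), NF(t₂) = cons(cons(e, c), cons(c, c))

Reduce t₁ = cons(cons(cons(c, f(e, e)), cons(f(c, e), e)), cons(cons(f(f(cons(cons(e, e), cons(c, c)), f(c, e)), e), f(c, f(e, e))), cons(e, c))):
1. cons(cons(cons(c, f(e, e)), cons(f(c, e), e)), cons(cons(f(f(cons(cons(e, e), cons(c, c)), f(c, e)), e), f(c, f(e, e))), cons(e, c)))  →  cons(cons(cons(c, e), cons(f(c, e), e)), cons(cons(f(f(cons(cons(e, e), cons(c, c)), f(c, e)), e), f(c, f(e, e))), cons(e, c)))   [R3 at 1.1.2]
2. cons(cons(cons(c, e), cons(f(c, e), e)), cons(cons(f(f(cons(cons(e, e), cons(c, c)), f(c, e)), e), f(c, f(e, e))), cons(e, c)))  →  cons(cons(cons(c, e), cons(e, e)), cons(cons(f(f(cons(cons(e, e), cons(c, c)), f(c, e)), e), f(c, f(e, e))), cons(e, c)))   [R3 at 1.2.1]
3. cons(cons(cons(c, e), cons(e, e)), cons(cons(f(f(cons(cons(e, e), cons(c, c)), f(c, e)), e), f(c, f(e, e))), cons(e, c)))  →  cons(cons(cons(c, e), cons(e, e)), cons(cons(e, f(c, f(e, e))), cons(e, c)))   [R3 at 2.1.1]
4. cons(cons(cons(c, e), cons(e, e)), cons(cons(e, f(c, f(e, e))), cons(e, c)))  →  cons(cons(cons(c, e), cons(e, e)), cons(cons(e, f(c, e)), cons(e, c)))   [R3 at 2.1.2.2]
5. cons(cons(cons(c, e), cons(e, e)), cons(cons(e, f(c, e)), cons(e, c)))  →  cons(cons(cons(c, e), cons(e, e)), cons(cons(e, e), cons(e, c)))   [R3 at 2.1.2]

Reduce t₂ = cons(cons(f(f(cons(e, c), f(cons(cons(c, c), cons(e, c)), e)), f(cons(e, c), f(cons(e, e), f(cons(cons(c, e), c), e)))), c), cons(c, c)):
1. cons(cons(f(f(cons(e, c), f(cons(cons(c, c), cons(e, c)), e)), f(cons(e, c), f(cons(e, e), f(cons(cons(c, e), c), e)))), c), cons(c, c))  →  cons(cons(f(f(cons(e, c), e), f(cons(e, c), f(cons(e, e), f(cons(cons(c, e), c), e)))), c), cons(c, c))   [R3 at 1.1.1.2]
2. cons(cons(f(f(cons(e, c), e), f(cons(e, c), f(cons(e, e), f(cons(cons(c, e), c), e)))), c), cons(c, c))  →  cons(cons(f(e, f(cons(e, c), f(cons(e, e), f(cons(cons(c, e), c), e)))), c), cons(c, c))   [R3 at 1.1.1]
3. cons(cons(f(e, f(cons(e, c), f(cons(e, e), f(cons(cons(c, e), c), e)))), c), cons(c, c))  →  cons(cons(f(e, f(cons(e, c), f(cons(e, e), e))), c), cons(c, c))   [R3 at 1.1.2.2.2]
4. cons(cons(f(e, f(cons(e, c), f(cons(e, e), e))), c), cons(c, c))  →  cons(cons(f(e, f(cons(e, c), e)), c), cons(c, c))   [R3 at 1.1.2.2]
5. cons(cons(f(e, f(cons(e, c), e)), c), cons(c, c))  →  cons(cons(f(e, e), c), cons(c, c))   [R3 at 1.1.2]
6. cons(cons(f(e, e), c), cons(c, c))  →  cons(cons(e, c), cons(c, c))   [R3 at 1.1]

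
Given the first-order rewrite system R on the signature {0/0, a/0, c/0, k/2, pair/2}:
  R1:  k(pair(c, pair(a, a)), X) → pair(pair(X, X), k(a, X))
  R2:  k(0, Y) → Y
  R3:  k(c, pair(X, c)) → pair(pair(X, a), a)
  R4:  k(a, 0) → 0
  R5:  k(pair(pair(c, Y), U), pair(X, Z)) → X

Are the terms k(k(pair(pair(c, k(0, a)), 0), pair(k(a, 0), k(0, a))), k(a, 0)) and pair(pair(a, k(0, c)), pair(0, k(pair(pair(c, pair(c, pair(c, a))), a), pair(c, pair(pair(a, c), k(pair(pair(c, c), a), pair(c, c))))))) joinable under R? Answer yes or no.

Reduce t₁ = k(k(pair(pair(c, k(0, a)), 0), pair(k(a, 0), k(0, a))), k(a, 0)):
1. k(k(pair(pair(c, k(0, a)), 0), pair(k(a, 0), k(0, a))), k(a, 0))  →  k(k(a, 0), k(a, 0))   [R5 at 1]
2. k(k(a, 0), k(a, 0))  →  k(0, k(a, 0))   [R4 at 1]
3. k(0, k(a, 0))  →  k(a, 0)   [R2 at ε]
4. k(a, 0)  →  0   [R4 at ε]

Reduce t₂ = pair(pair(a, k(0, c)), pair(0, k(pair(pair(c, pair(c, pair(c, a))), a), pair(c, pair(pair(a, c), k(pair(pair(c, c), a), pair(c, c))))))):
1. pair(pair(a, k(0, c)), pair(0, k(pair(pair(c, pair(c, pair(c, a))), a), pair(c, pair(pair(a, c), k(pair(pair(c, c), a), pair(c, c)))))))  →  pair(pair(a, c), pair(0, k(pair(pair(c, pair(c, pair(c, a))), a), pair(c, pair(pair(a, c), k(pair(pair(c, c), a), pair(c, c)))))))   [R2 at 1.2]
2. pair(pair(a, c), pair(0, k(pair(pair(c, pair(c, pair(c, a))), a), pair(c, pair(pair(a, c), k(pair(pair(c, c), a), pair(c, c)))))))  →  pair(pair(a, c), pair(0, c))   [R5 at 2.2]

no — NF(t₁) = 0, NF(t₂) = pair(pair(a, c), pair(0, c))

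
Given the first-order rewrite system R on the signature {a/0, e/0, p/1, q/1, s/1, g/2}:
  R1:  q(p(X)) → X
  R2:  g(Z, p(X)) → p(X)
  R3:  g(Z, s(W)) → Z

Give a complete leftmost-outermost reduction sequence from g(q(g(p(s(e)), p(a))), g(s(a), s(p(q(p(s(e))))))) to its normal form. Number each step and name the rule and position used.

1. g(q(g(p(s(e)), p(a))), g(s(a), s(p(q(p(s(e)))))))  →  g(q(p(a)), g(s(a), s(p(q(p(s(e)))))))   [R2 at 1.1]
2. g(q(p(a)), g(s(a), s(p(q(p(s(e)))))))  →  g(a, g(s(a), s(p(q(p(s(e)))))))   [R1 at 1]
3. g(a, g(s(a), s(p(q(p(s(e)))))))  →  g(a, s(a))   [R3 at 2]
4. g(a, s(a))  →  a   [R3 at ε]

a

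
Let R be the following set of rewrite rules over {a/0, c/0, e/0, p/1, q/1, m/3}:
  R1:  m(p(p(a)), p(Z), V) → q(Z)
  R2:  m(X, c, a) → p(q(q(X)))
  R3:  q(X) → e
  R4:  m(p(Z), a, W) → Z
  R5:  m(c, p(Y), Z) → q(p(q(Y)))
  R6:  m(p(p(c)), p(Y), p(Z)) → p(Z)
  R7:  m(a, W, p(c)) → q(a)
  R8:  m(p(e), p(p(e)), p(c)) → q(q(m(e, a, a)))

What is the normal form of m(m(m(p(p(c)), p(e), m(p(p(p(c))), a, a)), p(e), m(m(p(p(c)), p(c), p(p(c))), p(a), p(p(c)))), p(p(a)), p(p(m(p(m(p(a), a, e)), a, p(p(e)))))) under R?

1. m(m(m(p(p(c)), p(e), m(p(p(p(c))), a, a)), p(e), m(m(p(p(c)), p(c), p(p(c))), p(a), p(p(c)))), p(p(a)), p(p(m(p(m(p(a), a, e)), a, p(p(e))))))  →  m(m(m(p(p(c)), p(e), p(p(c))), p(e), m(m(p(p(c)), p(c), p(p(c))), p(a), p(p(c)))), p(p(a)), p(p(m(p(m(p(a), a, e)), a, p(p(e))))))   [R4 at 1.1.3]
2. m(m(m(p(p(c)), p(e), p(p(c))), p(e), m(m(p(p(c)), p(c), p(p(c))), p(a), p(p(c)))), p(p(a)), p(p(m(p(m(p(a), a, e)), a, p(p(e))))))  →  m(m(p(p(c)), p(e), m(m(p(p(c)), p(c), p(p(c))), p(a), p(p(c)))), p(p(a)), p(p(m(p(m(p(a), a, e)), a, p(p(e))))))   [R6 at 1.1]
3. m(m(p(p(c)), p(e), m(m(p(p(c)), p(c), p(p(c))), p(a), p(p(c)))), p(p(a)), p(p(m(p(m(p(a), a, e)), a, p(p(e))))))  →  m(m(p(p(c)), p(e), m(p(p(c)), p(a), p(p(c)))), p(p(a)), p(p(m(p(m(p(a), a, e)), a, p(p(e))))))   [R6 at 1.3.1]
4. m(m(p(p(c)), p(e), m(p(p(c)), p(a), p(p(c)))), p(p(a)), p(p(m(p(m(p(a), a, e)), a, p(p(e))))))  →  m(m(p(p(c)), p(e), p(p(c))), p(p(a)), p(p(m(p(m(p(a), a, e)), a, p(p(e))))))   [R6 at 1.3]
5. m(m(p(p(c)), p(e), p(p(c))), p(p(a)), p(p(m(p(m(p(a), a, e)), a, p(p(e))))))  →  m(p(p(c)), p(p(a)), p(p(m(p(m(p(a), a, e)), a, p(p(e))))))   [R6 at 1]
6. m(p(p(c)), p(p(a)), p(p(m(p(m(p(a), a, e)), a, p(p(e))))))  →  p(p(m(p(m(p(a), a, e)), a, p(p(e)))))   [R6 at ε]
7. p(p(m(p(m(p(a), a, e)), a, p(p(e)))))  →  p(p(m(p(a), a, e)))   [R4 at 1.1]
8. p(p(m(p(a), a, e)))  →  p(p(a))   [R4 at 1.1]

p(p(a))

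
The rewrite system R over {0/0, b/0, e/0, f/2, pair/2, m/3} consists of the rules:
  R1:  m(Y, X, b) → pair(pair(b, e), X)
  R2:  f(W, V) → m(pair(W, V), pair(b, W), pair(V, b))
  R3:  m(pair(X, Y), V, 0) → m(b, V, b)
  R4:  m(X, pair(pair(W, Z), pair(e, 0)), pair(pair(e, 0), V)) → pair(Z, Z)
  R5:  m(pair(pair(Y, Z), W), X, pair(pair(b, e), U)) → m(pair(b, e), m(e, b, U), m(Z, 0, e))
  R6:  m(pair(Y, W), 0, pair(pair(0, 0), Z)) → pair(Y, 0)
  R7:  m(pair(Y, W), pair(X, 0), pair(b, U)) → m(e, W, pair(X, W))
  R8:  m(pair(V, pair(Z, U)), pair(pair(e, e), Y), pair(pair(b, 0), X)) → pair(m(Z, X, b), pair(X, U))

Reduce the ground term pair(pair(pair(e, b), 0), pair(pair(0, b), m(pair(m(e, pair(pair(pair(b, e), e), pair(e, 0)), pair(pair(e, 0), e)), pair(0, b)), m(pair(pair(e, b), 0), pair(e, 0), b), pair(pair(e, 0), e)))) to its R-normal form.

1. pair(pair(pair(e, b), 0), pair(pair(0, b), m(pair(m(e, pair(pair(pair(b, e), e), pair(e, 0)), pair(pair(e, 0), e)), pair(0, b)), m(pair(pair(e, b), 0), pair(e, 0), b), pair(pair(e, 0), e))))  →  pair(pair(pair(e, b), 0), pair(pair(0, b), m(pair(pair(e, e), pair(0, b)), m(pair(pair(e, b), 0), pair(e, 0), b), pair(pair(e, 0), e))))   [R4 at 2.2.1.1]
2. pair(pair(pair(e, b), 0), pair(pair(0, b), m(pair(pair(e, e), pair(0, b)), m(pair(pair(e, b), 0), pair(e, 0), b), pair(pair(e, 0), e))))  →  pair(pair(pair(e, b), 0), pair(pair(0, b), m(pair(pair(e, e), pair(0, b)), pair(pair(b, e), pair(e, 0)), pair(pair(e, 0), e))))   [R1 at 2.2.2]
3. pair(pair(pair(e, b), 0), pair(pair(0, b), m(pair(pair(e, e), pair(0, b)), pair(pair(b, e), pair(e, 0)), pair(pair(e, 0), e))))  →  pair(pair(pair(e, b), 0), pair(pair(0, b), pair(e, e)))   [R4 at 2.2]

pair(pair(pair(e, b), 0), pair(pair(0, b), pair(e, e)))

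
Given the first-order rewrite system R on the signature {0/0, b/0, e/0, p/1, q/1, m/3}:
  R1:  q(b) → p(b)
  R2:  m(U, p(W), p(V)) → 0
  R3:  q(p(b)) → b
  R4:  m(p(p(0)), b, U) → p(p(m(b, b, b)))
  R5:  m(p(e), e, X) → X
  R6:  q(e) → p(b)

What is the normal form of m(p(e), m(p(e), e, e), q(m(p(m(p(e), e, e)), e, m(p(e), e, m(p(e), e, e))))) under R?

1. m(p(e), m(p(e), e, e), q(m(p(m(p(e), e, e)), e, m(p(e), e, m(p(e), e, e)))))  →  m(p(e), e, q(m(p(m(p(e), e, e)), e, m(p(e), e, m(p(e), e, e)))))   [R5 at 2]
2. m(p(e), e, q(m(p(m(p(e), e, e)), e, m(p(e), e, m(p(e), e, e)))))  →  q(m(p(m(p(e), e, e)), e, m(p(e), e, m(p(e), e, e))))   [R5 at ε]
3. q(m(p(m(p(e), e, e)), e, m(p(e), e, m(p(e), e, e))))  →  q(m(p(e), e, m(p(e), e, m(p(e), e, e))))   [R5 at 1.1.1]
4. q(m(p(e), e, m(p(e), e, m(p(e), e, e))))  →  q(m(p(e), e, m(p(e), e, e)))   [R5 at 1]
5. q(m(p(e), e, m(p(e), e, e)))  →  q(m(p(e), e, e))   [R5 at 1]
6. q(m(p(e), e, e))  →  q(e)   [R5 at 1]
7. q(e)  →  p(b)   [R6 at ε]

p(b)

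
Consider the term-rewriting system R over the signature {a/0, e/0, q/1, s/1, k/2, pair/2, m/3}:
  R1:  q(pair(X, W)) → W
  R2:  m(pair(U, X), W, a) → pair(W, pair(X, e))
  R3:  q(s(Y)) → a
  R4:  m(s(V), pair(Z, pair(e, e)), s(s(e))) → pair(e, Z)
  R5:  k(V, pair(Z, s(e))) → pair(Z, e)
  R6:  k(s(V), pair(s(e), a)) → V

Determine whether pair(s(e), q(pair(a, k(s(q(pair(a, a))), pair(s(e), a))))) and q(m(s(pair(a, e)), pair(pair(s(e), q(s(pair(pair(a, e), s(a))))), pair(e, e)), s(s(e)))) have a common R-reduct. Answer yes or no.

yes — NF(t₁) = pair(s(e), a), NF(t₂) = pair(s(e), a)

Reduce t₁ = pair(s(e), q(pair(a, k(s(q(pair(a, a))), pair(s(e), a))))):
1. pair(s(e), q(pair(a, k(s(q(pair(a, a))), pair(s(e), a)))))  →  pair(s(e), k(s(q(pair(a, a))), pair(s(e), a)))   [R1 at 2]
2. pair(s(e), k(s(q(pair(a, a))), pair(s(e), a)))  →  pair(s(e), q(pair(a, a)))   [R6 at 2]
3. pair(s(e), q(pair(a, a)))  →  pair(s(e), a)   [R1 at 2]

Reduce t₂ = q(m(s(pair(a, e)), pair(pair(s(e), q(s(pair(pair(a, e), s(a))))), pair(e, e)), s(s(e)))):
1. q(m(s(pair(a, e)), pair(pair(s(e), q(s(pair(pair(a, e), s(a))))), pair(e, e)), s(s(e))))  →  q(pair(e, pair(s(e), q(s(pair(pair(a, e), s(a)))))))   [R4 at 1]
2. q(pair(e, pair(s(e), q(s(pair(pair(a, e), s(a)))))))  →  pair(s(e), q(s(pair(pair(a, e), s(a)))))   [R1 at ε]
3. pair(s(e), q(s(pair(pair(a, e), s(a)))))  →  pair(s(e), a)   [R3 at 2]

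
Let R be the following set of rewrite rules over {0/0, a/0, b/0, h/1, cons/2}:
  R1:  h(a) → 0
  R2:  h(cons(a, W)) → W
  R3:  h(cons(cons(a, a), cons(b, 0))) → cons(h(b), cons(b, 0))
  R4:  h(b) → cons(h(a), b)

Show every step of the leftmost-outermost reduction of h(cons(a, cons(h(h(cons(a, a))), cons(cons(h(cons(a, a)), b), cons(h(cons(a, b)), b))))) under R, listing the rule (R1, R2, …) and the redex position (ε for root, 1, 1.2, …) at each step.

cons(0, cons(cons(a, b), cons(b, b)))

1. h(cons(a, cons(h(h(cons(a, a))), cons(cons(h(cons(a, a)), b), cons(h(cons(a, b)), b)))))  →  cons(h(h(cons(a, a))), cons(cons(h(cons(a, a)), b), cons(h(cons(a, b)), b)))   [R2 at ε]
2. cons(h(h(cons(a, a))), cons(cons(h(cons(a, a)), b), cons(h(cons(a, b)), b)))  →  cons(h(a), cons(cons(h(cons(a, a)), b), cons(h(cons(a, b)), b)))   [R2 at 1.1]
3. cons(h(a), cons(cons(h(cons(a, a)), b), cons(h(cons(a, b)), b)))  →  cons(0, cons(cons(h(cons(a, a)), b), cons(h(cons(a, b)), b)))   [R1 at 1]
4. cons(0, cons(cons(h(cons(a, a)), b), cons(h(cons(a, b)), b)))  →  cons(0, cons(cons(a, b), cons(h(cons(a, b)), b)))   [R2 at 2.1.1]
5. cons(0, cons(cons(a, b), cons(h(cons(a, b)), b)))  →  cons(0, cons(cons(a, b), cons(b, b)))   [R2 at 2.2.1]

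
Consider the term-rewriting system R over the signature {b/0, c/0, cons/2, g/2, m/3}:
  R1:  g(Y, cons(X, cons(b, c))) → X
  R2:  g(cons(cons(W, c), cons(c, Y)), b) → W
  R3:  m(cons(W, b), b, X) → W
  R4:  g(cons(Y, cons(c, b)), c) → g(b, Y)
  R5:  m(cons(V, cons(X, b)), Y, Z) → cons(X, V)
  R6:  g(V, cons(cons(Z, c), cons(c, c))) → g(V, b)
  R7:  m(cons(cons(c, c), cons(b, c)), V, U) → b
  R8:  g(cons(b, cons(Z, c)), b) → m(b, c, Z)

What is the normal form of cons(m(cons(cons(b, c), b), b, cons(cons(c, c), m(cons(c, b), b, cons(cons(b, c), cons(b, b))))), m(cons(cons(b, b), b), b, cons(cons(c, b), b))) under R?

cons(cons(b, c), cons(b, b))

1. cons(m(cons(cons(b, c), b), b, cons(cons(c, c), m(cons(c, b), b, cons(cons(b, c), cons(b, b))))), m(cons(cons(b, b), b), b, cons(cons(c, b), b)))  →  cons(cons(b, c), m(cons(cons(b, b), b), b, cons(cons(c, b), b)))   [R3 at 1]
2. cons(cons(b, c), m(cons(cons(b, b), b), b, cons(cons(c, b), b)))  →  cons(cons(b, c), cons(b, b))   [R3 at 2]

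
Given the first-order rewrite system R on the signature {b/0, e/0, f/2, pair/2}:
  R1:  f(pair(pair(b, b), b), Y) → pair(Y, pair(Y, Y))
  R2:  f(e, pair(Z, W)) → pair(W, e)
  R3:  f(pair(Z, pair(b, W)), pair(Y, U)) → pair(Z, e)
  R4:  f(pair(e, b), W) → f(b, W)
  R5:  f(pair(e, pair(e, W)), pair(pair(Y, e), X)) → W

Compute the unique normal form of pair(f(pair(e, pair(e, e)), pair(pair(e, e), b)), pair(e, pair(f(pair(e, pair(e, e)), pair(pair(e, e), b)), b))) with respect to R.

pair(e, pair(e, pair(e, b)))

1. pair(f(pair(e, pair(e, e)), pair(pair(e, e), b)), pair(e, pair(f(pair(e, pair(e, e)), pair(pair(e, e), b)), b)))  →  pair(e, pair(e, pair(f(pair(e, pair(e, e)), pair(pair(e, e), b)), b)))   [R5 at 1]
2. pair(e, pair(e, pair(f(pair(e, pair(e, e)), pair(pair(e, e), b)), b)))  →  pair(e, pair(e, pair(e, b)))   [R5 at 2.2.1]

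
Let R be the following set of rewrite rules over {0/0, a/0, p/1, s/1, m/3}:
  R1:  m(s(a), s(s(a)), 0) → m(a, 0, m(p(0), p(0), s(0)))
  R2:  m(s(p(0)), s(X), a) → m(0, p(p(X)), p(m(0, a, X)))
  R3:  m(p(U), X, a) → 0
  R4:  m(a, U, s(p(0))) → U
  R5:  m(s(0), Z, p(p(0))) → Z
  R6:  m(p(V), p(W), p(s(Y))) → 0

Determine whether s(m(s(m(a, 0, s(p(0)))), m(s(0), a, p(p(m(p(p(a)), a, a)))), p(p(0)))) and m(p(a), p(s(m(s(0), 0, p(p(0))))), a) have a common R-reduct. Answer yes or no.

no — NF(t₁) = s(a), NF(t₂) = 0

Reduce t₁ = s(m(s(m(a, 0, s(p(0)))), m(s(0), a, p(p(m(p(p(a)), a, a)))), p(p(0)))):
1. s(m(s(m(a, 0, s(p(0)))), m(s(0), a, p(p(m(p(p(a)), a, a)))), p(p(0))))  →  s(m(s(0), m(s(0), a, p(p(m(p(p(a)), a, a)))), p(p(0))))   [R4 at 1.1.1]
2. s(m(s(0), m(s(0), a, p(p(m(p(p(a)), a, a)))), p(p(0))))  →  s(m(s(0), a, p(p(m(p(p(a)), a, a)))))   [R5 at 1]
3. s(m(s(0), a, p(p(m(p(p(a)), a, a)))))  →  s(m(s(0), a, p(p(0))))   [R3 at 1.3.1.1]
4. s(m(s(0), a, p(p(0))))  →  s(a)   [R5 at 1]

Reduce t₂ = m(p(a), p(s(m(s(0), 0, p(p(0))))), a):
1. m(p(a), p(s(m(s(0), 0, p(p(0))))), a)  →  0   [R3 at ε]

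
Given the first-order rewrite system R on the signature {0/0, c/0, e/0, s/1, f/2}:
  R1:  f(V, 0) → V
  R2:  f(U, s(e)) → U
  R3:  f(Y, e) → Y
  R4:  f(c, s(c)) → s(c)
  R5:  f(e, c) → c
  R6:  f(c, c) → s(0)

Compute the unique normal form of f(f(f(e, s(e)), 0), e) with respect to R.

e

1. f(f(f(e, s(e)), 0), e)  →  f(f(e, s(e)), 0)   [R3 at ε]
2. f(f(e, s(e)), 0)  →  f(e, s(e))   [R1 at ε]
3. f(e, s(e))  →  e   [R2 at ε]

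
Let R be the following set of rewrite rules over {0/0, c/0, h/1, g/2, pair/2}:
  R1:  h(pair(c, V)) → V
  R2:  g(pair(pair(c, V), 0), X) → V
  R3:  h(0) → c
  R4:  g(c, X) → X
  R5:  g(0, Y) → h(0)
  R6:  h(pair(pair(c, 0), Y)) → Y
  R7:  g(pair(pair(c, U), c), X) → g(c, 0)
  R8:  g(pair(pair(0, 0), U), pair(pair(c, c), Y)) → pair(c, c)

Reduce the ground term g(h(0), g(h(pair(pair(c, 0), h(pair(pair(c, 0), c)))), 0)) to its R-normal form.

0

1. g(h(0), g(h(pair(pair(c, 0), h(pair(pair(c, 0), c)))), 0))  →  g(c, g(h(pair(pair(c, 0), h(pair(pair(c, 0), c)))), 0))   [R3 at 1]
2. g(c, g(h(pair(pair(c, 0), h(pair(pair(c, 0), c)))), 0))  →  g(h(pair(pair(c, 0), h(pair(pair(c, 0), c)))), 0)   [R4 at ε]
3. g(h(pair(pair(c, 0), h(pair(pair(c, 0), c)))), 0)  →  g(h(pair(pair(c, 0), c)), 0)   [R6 at 1]
4. g(h(pair(pair(c, 0), c)), 0)  →  g(c, 0)   [R6 at 1]
5. g(c, 0)  →  0   [R4 at ε]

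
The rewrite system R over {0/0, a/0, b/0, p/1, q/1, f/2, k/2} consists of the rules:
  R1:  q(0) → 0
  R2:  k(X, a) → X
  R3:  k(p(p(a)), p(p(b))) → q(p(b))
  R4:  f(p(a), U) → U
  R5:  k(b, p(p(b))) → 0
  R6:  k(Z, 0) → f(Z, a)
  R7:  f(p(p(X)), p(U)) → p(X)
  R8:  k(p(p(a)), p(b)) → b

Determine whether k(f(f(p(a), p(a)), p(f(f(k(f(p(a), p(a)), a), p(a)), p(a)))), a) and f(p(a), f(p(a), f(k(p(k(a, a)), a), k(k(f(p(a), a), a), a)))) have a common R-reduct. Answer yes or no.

Reduce t₁ = k(f(f(p(a), p(a)), p(f(f(k(f(p(a), p(a)), a), p(a)), p(a)))), a):
1. k(f(f(p(a), p(a)), p(f(f(k(f(p(a), p(a)), a), p(a)), p(a)))), a)  →  f(f(p(a), p(a)), p(f(f(k(f(p(a), p(a)), a), p(a)), p(a))))   [R2 at ε]
2. f(f(p(a), p(a)), p(f(f(k(f(p(a), p(a)), a), p(a)), p(a))))  →  f(p(a), p(f(f(k(f(p(a), p(a)), a), p(a)), p(a))))   [R4 at 1]
3. f(p(a), p(f(f(k(f(p(a), p(a)), a), p(a)), p(a))))  →  p(f(f(k(f(p(a), p(a)), a), p(a)), p(a)))   [R4 at ε]
4. p(f(f(k(f(p(a), p(a)), a), p(a)), p(a)))  →  p(f(f(f(p(a), p(a)), p(a)), p(a)))   [R2 at 1.1.1]
5. p(f(f(f(p(a), p(a)), p(a)), p(a)))  →  p(f(f(p(a), p(a)), p(a)))   [R4 at 1.1.1]
6. p(f(f(p(a), p(a)), p(a)))  →  p(f(p(a), p(a)))   [R4 at 1.1]
7. p(f(p(a), p(a)))  →  p(p(a))   [R4 at 1]

Reduce t₂ = f(p(a), f(p(a), f(k(p(k(a, a)), a), k(k(f(p(a), a), a), a)))):
1. f(p(a), f(p(a), f(k(p(k(a, a)), a), k(k(f(p(a), a), a), a))))  →  f(p(a), f(k(p(k(a, a)), a), k(k(f(p(a), a), a), a)))   [R4 at ε]
2. f(p(a), f(k(p(k(a, a)), a), k(k(f(p(a), a), a), a)))  →  f(k(p(k(a, a)), a), k(k(f(p(a), a), a), a))   [R4 at ε]
3. f(k(p(k(a, a)), a), k(k(f(p(a), a), a), a))  →  f(p(k(a, a)), k(k(f(p(a), a), a), a))   [R2 at 1]
4. f(p(k(a, a)), k(k(f(p(a), a), a), a))  →  f(p(a), k(k(f(p(a), a), a), a))   [R2 at 1.1]
5. f(p(a), k(k(f(p(a), a), a), a))  →  k(k(f(p(a), a), a), a)   [R4 at ε]
6. k(k(f(p(a), a), a), a)  →  k(f(p(a), a), a)   [R2 at ε]
7. k(f(p(a), a), a)  →  f(p(a), a)   [R2 at ε]
8. f(p(a), a)  →  a   [R4 at ε]

no — NF(t₁) = p(p(a)), NF(t₂) = a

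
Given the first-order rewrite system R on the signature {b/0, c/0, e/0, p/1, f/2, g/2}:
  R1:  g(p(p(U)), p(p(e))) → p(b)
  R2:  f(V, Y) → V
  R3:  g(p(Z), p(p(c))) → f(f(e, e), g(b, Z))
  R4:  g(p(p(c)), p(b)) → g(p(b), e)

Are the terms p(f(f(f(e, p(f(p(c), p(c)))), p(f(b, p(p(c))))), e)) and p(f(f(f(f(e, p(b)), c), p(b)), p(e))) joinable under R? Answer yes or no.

yes — NF(t₁) = p(e), NF(t₂) = p(e)

Reduce t₁ = p(f(f(f(e, p(f(p(c), p(c)))), p(f(b, p(p(c))))), e)):
1. p(f(f(f(e, p(f(p(c), p(c)))), p(f(b, p(p(c))))), e))  →  p(f(f(e, p(f(p(c), p(c)))), p(f(b, p(p(c))))))   [R2 at 1]
2. p(f(f(e, p(f(p(c), p(c)))), p(f(b, p(p(c))))))  →  p(f(e, p(f(p(c), p(c)))))   [R2 at 1]
3. p(f(e, p(f(p(c), p(c)))))  →  p(e)   [R2 at 1]

Reduce t₂ = p(f(f(f(f(e, p(b)), c), p(b)), p(e))):
1. p(f(f(f(f(e, p(b)), c), p(b)), p(e)))  →  p(f(f(f(e, p(b)), c), p(b)))   [R2 at 1]
2. p(f(f(f(e, p(b)), c), p(b)))  →  p(f(f(e, p(b)), c))   [R2 at 1]
3. p(f(f(e, p(b)), c))  →  p(f(e, p(b)))   [R2 at 1]
4. p(f(e, p(b)))  →  p(e)   [R2 at 1]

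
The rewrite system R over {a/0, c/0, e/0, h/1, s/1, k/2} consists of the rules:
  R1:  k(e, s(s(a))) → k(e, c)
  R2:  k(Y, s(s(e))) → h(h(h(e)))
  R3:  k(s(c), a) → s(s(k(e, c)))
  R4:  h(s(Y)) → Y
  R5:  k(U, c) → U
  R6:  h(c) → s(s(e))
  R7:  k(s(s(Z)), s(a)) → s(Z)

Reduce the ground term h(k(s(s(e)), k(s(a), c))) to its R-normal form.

1. h(k(s(s(e)), k(s(a), c)))  →  h(k(s(s(e)), s(a)))   [R5 at 1.2]
2. h(k(s(s(e)), s(a)))  →  h(s(e))   [R7 at 1]
3. h(s(e))  →  e   [R4 at ε]

e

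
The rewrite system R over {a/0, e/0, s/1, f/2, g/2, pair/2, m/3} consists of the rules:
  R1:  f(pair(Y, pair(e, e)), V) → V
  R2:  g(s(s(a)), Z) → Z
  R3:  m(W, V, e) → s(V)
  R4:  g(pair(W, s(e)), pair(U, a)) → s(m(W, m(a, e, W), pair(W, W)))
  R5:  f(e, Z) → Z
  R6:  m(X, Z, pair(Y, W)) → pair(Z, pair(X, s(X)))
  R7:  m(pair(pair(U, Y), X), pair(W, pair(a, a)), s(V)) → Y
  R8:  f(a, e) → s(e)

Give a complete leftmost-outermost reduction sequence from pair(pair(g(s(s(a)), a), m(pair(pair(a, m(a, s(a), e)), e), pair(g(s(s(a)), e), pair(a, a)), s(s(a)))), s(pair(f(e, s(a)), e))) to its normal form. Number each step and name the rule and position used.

1. pair(pair(g(s(s(a)), a), m(pair(pair(a, m(a, s(a), e)), e), pair(g(s(s(a)), e), pair(a, a)), s(s(a)))), s(pair(f(e, s(a)), e)))  →  pair(pair(a, m(pair(pair(a, m(a, s(a), e)), e), pair(g(s(s(a)), e), pair(a, a)), s(s(a)))), s(pair(f(e, s(a)), e)))   [R2 at 1.1]
2. pair(pair(a, m(pair(pair(a, m(a, s(a), e)), e), pair(g(s(s(a)), e), pair(a, a)), s(s(a)))), s(pair(f(e, s(a)), e)))  →  pair(pair(a, m(a, s(a), e)), s(pair(f(e, s(a)), e)))   [R7 at 1.2]
3. pair(pair(a, m(a, s(a), e)), s(pair(f(e, s(a)), e)))  →  pair(pair(a, s(s(a))), s(pair(f(e, s(a)), e)))   [R3 at 1.2]
4. pair(pair(a, s(s(a))), s(pair(f(e, s(a)), e)))  →  pair(pair(a, s(s(a))), s(pair(s(a), e)))   [R5 at 2.1.1]

pair(pair(a, s(s(a))), s(pair(s(a), e)))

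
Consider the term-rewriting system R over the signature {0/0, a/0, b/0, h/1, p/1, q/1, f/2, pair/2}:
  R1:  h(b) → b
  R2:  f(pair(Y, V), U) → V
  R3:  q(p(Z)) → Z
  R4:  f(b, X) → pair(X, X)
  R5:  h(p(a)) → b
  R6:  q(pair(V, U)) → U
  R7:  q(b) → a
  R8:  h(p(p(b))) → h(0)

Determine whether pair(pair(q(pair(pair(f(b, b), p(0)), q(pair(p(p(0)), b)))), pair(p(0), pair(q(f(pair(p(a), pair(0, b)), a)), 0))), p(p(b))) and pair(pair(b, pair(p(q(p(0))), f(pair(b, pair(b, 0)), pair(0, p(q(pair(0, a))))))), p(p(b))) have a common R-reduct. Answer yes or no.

yes — NF(t₁) = pair(pair(b, pair(p(0), pair(b, 0))), p(p(b))), NF(t₂) = pair(pair(b, pair(p(0), pair(b, 0))), p(p(b)))

Reduce t₁ = pair(pair(q(pair(pair(f(b, b), p(0)), q(pair(p(p(0)), b)))), pair(p(0), pair(q(f(pair(p(a), pair(0, b)), a)), 0))), p(p(b))):
1. pair(pair(q(pair(pair(f(b, b), p(0)), q(pair(p(p(0)), b)))), pair(p(0), pair(q(f(pair(p(a), pair(0, b)), a)), 0))), p(p(b)))  →  pair(pair(q(pair(p(p(0)), b)), pair(p(0), pair(q(f(pair(p(a), pair(0, b)), a)), 0))), p(p(b)))   [R6 at 1.1]
2. pair(pair(q(pair(p(p(0)), b)), pair(p(0), pair(q(f(pair(p(a), pair(0, b)), a)), 0))), p(p(b)))  →  pair(pair(b, pair(p(0), pair(q(f(pair(p(a), pair(0, b)), a)), 0))), p(p(b)))   [R6 at 1.1]
3. pair(pair(b, pair(p(0), pair(q(f(pair(p(a), pair(0, b)), a)), 0))), p(p(b)))  →  pair(pair(b, pair(p(0), pair(q(pair(0, b)), 0))), p(p(b)))   [R2 at 1.2.2.1.1]
4. pair(pair(b, pair(p(0), pair(q(pair(0, b)), 0))), p(p(b)))  →  pair(pair(b, pair(p(0), pair(b, 0))), p(p(b)))   [R6 at 1.2.2.1]

Reduce t₂ = pair(pair(b, pair(p(q(p(0))), f(pair(b, pair(b, 0)), pair(0, p(q(pair(0, a))))))), p(p(b))):
1. pair(pair(b, pair(p(q(p(0))), f(pair(b, pair(b, 0)), pair(0, p(q(pair(0, a))))))), p(p(b)))  →  pair(pair(b, pair(p(0), f(pair(b, pair(b, 0)), pair(0, p(q(pair(0, a))))))), p(p(b)))   [R3 at 1.2.1.1]
2. pair(pair(b, pair(p(0), f(pair(b, pair(b, 0)), pair(0, p(q(pair(0, a))))))), p(p(b)))  →  pair(pair(b, pair(p(0), pair(b, 0))), p(p(b)))   [R2 at 1.2.2]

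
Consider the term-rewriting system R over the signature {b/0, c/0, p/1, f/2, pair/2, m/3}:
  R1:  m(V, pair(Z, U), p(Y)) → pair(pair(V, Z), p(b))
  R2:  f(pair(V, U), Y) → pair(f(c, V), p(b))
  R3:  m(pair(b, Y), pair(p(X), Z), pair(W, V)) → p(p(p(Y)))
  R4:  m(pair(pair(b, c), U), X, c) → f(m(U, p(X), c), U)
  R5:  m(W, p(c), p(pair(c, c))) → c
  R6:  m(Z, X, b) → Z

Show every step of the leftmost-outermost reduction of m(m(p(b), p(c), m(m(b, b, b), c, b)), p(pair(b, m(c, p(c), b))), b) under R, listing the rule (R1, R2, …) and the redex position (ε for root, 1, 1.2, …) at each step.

p(b)

1. m(m(p(b), p(c), m(m(b, b, b), c, b)), p(pair(b, m(c, p(c), b))), b)  →  m(p(b), p(c), m(m(b, b, b), c, b))   [R6 at ε]
2. m(p(b), p(c), m(m(b, b, b), c, b))  →  m(p(b), p(c), m(b, b, b))   [R6 at 3]
3. m(p(b), p(c), m(b, b, b))  →  m(p(b), p(c), b)   [R6 at 3]
4. m(p(b), p(c), b)  →  p(b)   [R6 at ε]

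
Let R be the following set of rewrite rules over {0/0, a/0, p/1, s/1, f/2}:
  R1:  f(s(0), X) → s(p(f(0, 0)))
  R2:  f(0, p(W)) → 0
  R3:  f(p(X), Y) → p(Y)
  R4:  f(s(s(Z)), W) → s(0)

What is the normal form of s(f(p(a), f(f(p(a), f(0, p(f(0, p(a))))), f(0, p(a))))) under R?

s(p(p(0)))

1. s(f(p(a), f(f(p(a), f(0, p(f(0, p(a))))), f(0, p(a)))))  →  s(p(f(f(p(a), f(0, p(f(0, p(a))))), f(0, p(a)))))   [R3 at 1]
2. s(p(f(f(p(a), f(0, p(f(0, p(a))))), f(0, p(a)))))  →  s(p(f(p(f(0, p(f(0, p(a))))), f(0, p(a)))))   [R3 at 1.1.1]
3. s(p(f(p(f(0, p(f(0, p(a))))), f(0, p(a)))))  →  s(p(p(f(0, p(a)))))   [R3 at 1.1]
4. s(p(p(f(0, p(a)))))  →  s(p(p(0)))   [R2 at 1.1.1]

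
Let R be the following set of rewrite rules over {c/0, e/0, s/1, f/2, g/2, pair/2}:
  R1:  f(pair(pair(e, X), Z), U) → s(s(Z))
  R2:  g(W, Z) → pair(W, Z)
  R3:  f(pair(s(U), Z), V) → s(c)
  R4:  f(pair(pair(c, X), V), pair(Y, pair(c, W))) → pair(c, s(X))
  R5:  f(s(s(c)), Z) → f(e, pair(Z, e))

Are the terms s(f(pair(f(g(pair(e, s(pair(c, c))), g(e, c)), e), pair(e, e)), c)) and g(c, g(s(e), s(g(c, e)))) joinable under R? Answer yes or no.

Reduce t₁ = s(f(pair(f(g(pair(e, s(pair(c, c))), g(e, c)), e), pair(e, e)), c)):
1. s(f(pair(f(g(pair(e, s(pair(c, c))), g(e, c)), e), pair(e, e)), c))  →  s(f(pair(f(pair(pair(e, s(pair(c, c))), g(e, c)), e), pair(e, e)), c))   [R2 at 1.1.1.1]
2. s(f(pair(f(pair(pair(e, s(pair(c, c))), g(e, c)), e), pair(e, e)), c))  →  s(f(pair(s(s(g(e, c))), pair(e, e)), c))   [R1 at 1.1.1]
3. s(f(pair(s(s(g(e, c))), pair(e, e)), c))  →  s(s(c))   [R3 at 1]

Reduce t₂ = g(c, g(s(e), s(g(c, e)))):
1. g(c, g(s(e), s(g(c, e))))  →  pair(c, g(s(e), s(g(c, e))))   [R2 at ε]
2. pair(c, g(s(e), s(g(c, e))))  →  pair(c, pair(s(e), s(g(c, e))))   [R2 at 2]
3. pair(c, pair(s(e), s(g(c, e))))  →  pair(c, pair(s(e), s(pair(c, e))))   [R2 at 2.2.1]

no — NF(t₁) = s(s(c)), NF(t₂) = pair(c, pair(s(e), s(pair(c, e))))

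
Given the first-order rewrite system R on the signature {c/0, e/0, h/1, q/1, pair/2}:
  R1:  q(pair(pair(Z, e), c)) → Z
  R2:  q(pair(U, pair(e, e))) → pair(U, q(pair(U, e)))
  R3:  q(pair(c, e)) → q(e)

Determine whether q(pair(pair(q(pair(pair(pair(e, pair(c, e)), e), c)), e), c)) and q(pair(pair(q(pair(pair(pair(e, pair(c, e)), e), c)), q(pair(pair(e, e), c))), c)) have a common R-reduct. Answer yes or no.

Reduce t₁ = q(pair(pair(q(pair(pair(pair(e, pair(c, e)), e), c)), e), c)):
1. q(pair(pair(q(pair(pair(pair(e, pair(c, e)), e), c)), e), c))  →  q(pair(pair(pair(e, pair(c, e)), e), c))   [R1 at ε]
2. q(pair(pair(pair(e, pair(c, e)), e), c))  →  pair(e, pair(c, e))   [R1 at ε]

Reduce t₂ = q(pair(pair(q(pair(pair(pair(e, pair(c, e)), e), c)), q(pair(pair(e, e), c))), c)):
1. q(pair(pair(q(pair(pair(pair(e, pair(c, e)), e), c)), q(pair(pair(e, e), c))), c))  →  q(pair(pair(pair(e, pair(c, e)), q(pair(pair(e, e), c))), c))   [R1 at 1.1.1]
2. q(pair(pair(pair(e, pair(c, e)), q(pair(pair(e, e), c))), c))  →  q(pair(pair(pair(e, pair(c, e)), e), c))   [R1 at 1.1.2]
3. q(pair(pair(pair(e, pair(c, e)), e), c))  →  pair(e, pair(c, e))   [R1 at ε]

yes — NF(t₁) = pair(e, pair(c, e)), NF(t₂) = pair(e, pair(c, e))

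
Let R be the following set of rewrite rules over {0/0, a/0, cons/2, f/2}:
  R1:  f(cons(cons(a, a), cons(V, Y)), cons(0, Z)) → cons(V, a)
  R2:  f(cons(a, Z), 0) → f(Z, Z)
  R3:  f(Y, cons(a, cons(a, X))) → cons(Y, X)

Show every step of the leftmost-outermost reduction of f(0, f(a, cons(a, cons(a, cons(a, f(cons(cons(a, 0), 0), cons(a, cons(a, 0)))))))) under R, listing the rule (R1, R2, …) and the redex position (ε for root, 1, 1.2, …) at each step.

1. f(0, f(a, cons(a, cons(a, cons(a, f(cons(cons(a, 0), 0), cons(a, cons(a, 0))))))))  →  f(0, cons(a, cons(a, f(cons(cons(a, 0), 0), cons(a, cons(a, 0))))))   [R3 at 2]
2. f(0, cons(a, cons(a, f(cons(cons(a, 0), 0), cons(a, cons(a, 0))))))  →  cons(0, f(cons(cons(a, 0), 0), cons(a, cons(a, 0))))   [R3 at ε]
3. cons(0, f(cons(cons(a, 0), 0), cons(a, cons(a, 0))))  →  cons(0, cons(cons(cons(a, 0), 0), 0))   [R3 at 2]

cons(0, cons(cons(cons(a, 0), 0), 0))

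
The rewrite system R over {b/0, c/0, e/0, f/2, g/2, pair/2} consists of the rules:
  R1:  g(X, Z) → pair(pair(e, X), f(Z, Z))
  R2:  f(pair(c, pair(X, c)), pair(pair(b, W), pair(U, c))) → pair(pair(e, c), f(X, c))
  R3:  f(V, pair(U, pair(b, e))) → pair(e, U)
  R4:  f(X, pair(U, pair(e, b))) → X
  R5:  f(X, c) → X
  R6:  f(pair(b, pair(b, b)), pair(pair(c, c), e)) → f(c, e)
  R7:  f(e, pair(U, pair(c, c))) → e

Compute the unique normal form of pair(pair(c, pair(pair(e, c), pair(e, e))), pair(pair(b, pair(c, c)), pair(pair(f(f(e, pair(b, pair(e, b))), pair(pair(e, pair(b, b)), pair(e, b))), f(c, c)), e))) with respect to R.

pair(pair(c, pair(pair(e, c), pair(e, e))), pair(pair(b, pair(c, c)), pair(pair(e, c), e)))

1. pair(pair(c, pair(pair(e, c), pair(e, e))), pair(pair(b, pair(c, c)), pair(pair(f(f(e, pair(b, pair(e, b))), pair(pair(e, pair(b, b)), pair(e, b))), f(c, c)), e)))  →  pair(pair(c, pair(pair(e, c), pair(e, e))), pair(pair(b, pair(c, c)), pair(pair(f(e, pair(b, pair(e, b))), f(c, c)), e)))   [R4 at 2.2.1.1]
2. pair(pair(c, pair(pair(e, c), pair(e, e))), pair(pair(b, pair(c, c)), pair(pair(f(e, pair(b, pair(e, b))), f(c, c)), e)))  →  pair(pair(c, pair(pair(e, c), pair(e, e))), pair(pair(b, pair(c, c)), pair(pair(e, f(c, c)), e)))   [R4 at 2.2.1.1]
3. pair(pair(c, pair(pair(e, c), pair(e, e))), pair(pair(b, pair(c, c)), pair(pair(e, f(c, c)), e)))  →  pair(pair(c, pair(pair(e, c), pair(e, e))), pair(pair(b, pair(c, c)), pair(pair(e, c), e)))   [R5 at 2.2.1.2]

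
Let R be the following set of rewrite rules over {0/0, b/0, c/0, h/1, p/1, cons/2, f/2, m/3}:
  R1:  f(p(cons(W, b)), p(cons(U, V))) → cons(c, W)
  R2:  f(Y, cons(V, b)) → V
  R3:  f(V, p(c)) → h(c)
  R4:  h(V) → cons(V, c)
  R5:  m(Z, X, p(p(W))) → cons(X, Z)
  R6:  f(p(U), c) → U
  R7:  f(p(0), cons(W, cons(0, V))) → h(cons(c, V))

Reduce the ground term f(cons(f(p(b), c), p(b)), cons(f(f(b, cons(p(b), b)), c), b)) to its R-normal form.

1. f(cons(f(p(b), c), p(b)), cons(f(f(b, cons(p(b), b)), c), b))  →  f(f(b, cons(p(b), b)), c)   [R2 at ε]
2. f(f(b, cons(p(b), b)), c)  →  f(p(b), c)   [R2 at 1]
3. f(p(b), c)  →  b   [R6 at ε]

b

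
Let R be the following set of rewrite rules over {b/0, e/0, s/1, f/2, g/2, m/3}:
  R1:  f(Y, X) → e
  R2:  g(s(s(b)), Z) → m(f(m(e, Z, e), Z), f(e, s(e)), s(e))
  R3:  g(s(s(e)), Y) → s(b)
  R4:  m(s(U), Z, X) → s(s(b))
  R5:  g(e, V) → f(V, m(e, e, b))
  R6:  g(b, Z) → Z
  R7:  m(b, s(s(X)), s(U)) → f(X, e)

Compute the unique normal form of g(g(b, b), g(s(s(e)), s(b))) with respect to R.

s(b)

1. g(g(b, b), g(s(s(e)), s(b)))  →  g(b, g(s(s(e)), s(b)))   [R6 at 1]
2. g(b, g(s(s(e)), s(b)))  →  g(s(s(e)), s(b))   [R6 at ε]
3. g(s(s(e)), s(b))  →  s(b)   [R3 at ε]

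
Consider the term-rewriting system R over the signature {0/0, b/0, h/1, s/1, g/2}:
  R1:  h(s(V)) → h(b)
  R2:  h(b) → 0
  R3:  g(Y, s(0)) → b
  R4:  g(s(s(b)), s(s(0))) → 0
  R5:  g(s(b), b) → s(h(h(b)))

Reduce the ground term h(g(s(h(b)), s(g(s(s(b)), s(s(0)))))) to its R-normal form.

0

1. h(g(s(h(b)), s(g(s(s(b)), s(s(0))))))  →  h(g(s(0), s(g(s(s(b)), s(s(0))))))   [R2 at 1.1.1]
2. h(g(s(0), s(g(s(s(b)), s(s(0))))))  →  h(g(s(0), s(0)))   [R4 at 1.2.1]
3. h(g(s(0), s(0)))  →  h(b)   [R3 at 1]
4. h(b)  →  0   [R2 at ε]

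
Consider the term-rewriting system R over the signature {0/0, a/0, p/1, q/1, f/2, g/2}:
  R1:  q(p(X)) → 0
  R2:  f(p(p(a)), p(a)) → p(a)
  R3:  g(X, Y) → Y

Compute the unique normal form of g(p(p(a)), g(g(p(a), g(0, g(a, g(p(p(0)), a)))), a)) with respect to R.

a

1. g(p(p(a)), g(g(p(a), g(0, g(a, g(p(p(0)), a)))), a))  →  g(g(p(a), g(0, g(a, g(p(p(0)), a)))), a)   [R3 at ε]
2. g(g(p(a), g(0, g(a, g(p(p(0)), a)))), a)  →  a   [R3 at ε]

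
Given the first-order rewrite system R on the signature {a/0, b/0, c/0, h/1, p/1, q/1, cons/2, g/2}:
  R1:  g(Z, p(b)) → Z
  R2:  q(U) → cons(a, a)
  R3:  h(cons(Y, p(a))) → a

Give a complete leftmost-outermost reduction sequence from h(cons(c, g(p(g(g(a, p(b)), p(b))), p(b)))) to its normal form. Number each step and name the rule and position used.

1. h(cons(c, g(p(g(g(a, p(b)), p(b))), p(b))))  →  h(cons(c, p(g(g(a, p(b)), p(b)))))   [R1 at 1.2]
2. h(cons(c, p(g(g(a, p(b)), p(b)))))  →  h(cons(c, p(g(a, p(b)))))   [R1 at 1.2.1]
3. h(cons(c, p(g(a, p(b)))))  →  h(cons(c, p(a)))   [R1 at 1.2.1]
4. h(cons(c, p(a)))  →  a   [R3 at ε]

a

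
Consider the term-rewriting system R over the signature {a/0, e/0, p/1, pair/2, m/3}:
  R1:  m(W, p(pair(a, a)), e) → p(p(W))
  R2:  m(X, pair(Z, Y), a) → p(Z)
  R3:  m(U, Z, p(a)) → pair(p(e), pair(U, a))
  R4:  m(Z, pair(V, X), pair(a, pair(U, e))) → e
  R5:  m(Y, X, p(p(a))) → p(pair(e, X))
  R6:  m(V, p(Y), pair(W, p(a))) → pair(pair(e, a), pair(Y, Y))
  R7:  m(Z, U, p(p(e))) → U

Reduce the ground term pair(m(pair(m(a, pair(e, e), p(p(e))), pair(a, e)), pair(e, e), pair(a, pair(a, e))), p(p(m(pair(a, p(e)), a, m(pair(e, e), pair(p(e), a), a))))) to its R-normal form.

1. pair(m(pair(m(a, pair(e, e), p(p(e))), pair(a, e)), pair(e, e), pair(a, pair(a, e))), p(p(m(pair(a, p(e)), a, m(pair(e, e), pair(p(e), a), a)))))  →  pair(e, p(p(m(pair(a, p(e)), a, m(pair(e, e), pair(p(e), a), a)))))   [R4 at 1]
2. pair(e, p(p(m(pair(a, p(e)), a, m(pair(e, e), pair(p(e), a), a)))))  →  pair(e, p(p(m(pair(a, p(e)), a, p(p(e))))))   [R2 at 2.1.1.3]
3. pair(e, p(p(m(pair(a, p(e)), a, p(p(e))))))  →  pair(e, p(p(a)))   [R7 at 2.1.1]

pair(e, p(p(a)))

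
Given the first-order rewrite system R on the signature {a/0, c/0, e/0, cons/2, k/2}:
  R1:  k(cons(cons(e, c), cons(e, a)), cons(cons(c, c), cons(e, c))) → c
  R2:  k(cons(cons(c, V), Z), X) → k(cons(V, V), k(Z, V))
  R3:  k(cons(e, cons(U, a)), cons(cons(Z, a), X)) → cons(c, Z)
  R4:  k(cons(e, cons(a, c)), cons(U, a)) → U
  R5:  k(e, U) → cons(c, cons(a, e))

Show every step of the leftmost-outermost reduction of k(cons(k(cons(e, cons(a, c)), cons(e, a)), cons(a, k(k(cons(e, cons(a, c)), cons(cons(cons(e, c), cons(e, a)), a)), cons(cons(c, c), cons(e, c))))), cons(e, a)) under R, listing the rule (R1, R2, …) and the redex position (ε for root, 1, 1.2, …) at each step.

e

1. k(cons(k(cons(e, cons(a, c)), cons(e, a)), cons(a, k(k(cons(e, cons(a, c)), cons(cons(cons(e, c), cons(e, a)), a)), cons(cons(c, c), cons(e, c))))), cons(e, a))  →  k(cons(e, cons(a, k(k(cons(e, cons(a, c)), cons(cons(cons(e, c), cons(e, a)), a)), cons(cons(c, c), cons(e, c))))), cons(e, a))   [R4 at 1.1]
2. k(cons(e, cons(a, k(k(cons(e, cons(a, c)), cons(cons(cons(e, c), cons(e, a)), a)), cons(cons(c, c), cons(e, c))))), cons(e, a))  →  k(cons(e, cons(a, k(cons(cons(e, c), cons(e, a)), cons(cons(c, c), cons(e, c))))), cons(e, a))   [R4 at 1.2.2.1]
3. k(cons(e, cons(a, k(cons(cons(e, c), cons(e, a)), cons(cons(c, c), cons(e, c))))), cons(e, a))  →  k(cons(e, cons(a, c)), cons(e, a))   [R1 at 1.2.2]
4. k(cons(e, cons(a, c)), cons(e, a))  →  e   [R4 at ε]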